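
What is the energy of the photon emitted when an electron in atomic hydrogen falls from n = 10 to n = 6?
0.24 eV

The energy levels are E_n = -13.6057 eV / n².

Energy at n = 10: E_10 = -13.6057 / 10² = -0.13606 eV
Energy at n = 6: E_6 = -13.6057 / 6² = -0.37794 eV

For emission (electron falling to lower state), the photon energy is:
E_photon = E_10 - E_6 = |-0.13606 - (-0.37794)|
E_photon = 0.24 eV

This energy is carried away by the emitted photon.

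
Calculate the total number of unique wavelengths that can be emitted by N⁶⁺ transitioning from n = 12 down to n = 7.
15

The electron can occupy levels n = 7, 8, ..., 12 during de-excitation — that is m = 12 - 7 + 1 = 6 distinct levels.

The number of distinct spectral lines equals the number of ways to choose 2 of these m levels (each pair gives one possible emission transition):

Number of lines = m(m-1)/2 = 6×5/2 = 15

These correspond to all possible transitions between the 6 levels:
12 → 11, 12 → 10, 12 → 9, 12 → 8, 12 → 7, 11 → 10, 11 → 9, 11 → 8...

Each transition produces a photon with a unique energy (and thus wavelength). This count does not depend on Z.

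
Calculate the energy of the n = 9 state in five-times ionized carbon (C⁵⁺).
-6.0470 eV

For hydrogen-like ions, the energy levels scale with Z²:
E_n = -13.6057 Z² / n² eV

For C⁵⁺ (Z = 6) at n = 9:
E_9 = -13.6057 × 6² / 9²
E_9 = -13.6057 × 36 / 81
E_9 = -489.8052 / 81
E_9 = -6.0470 eV

The energy is 36 times more negative than hydrogen at the same n due to the stronger nuclear charge.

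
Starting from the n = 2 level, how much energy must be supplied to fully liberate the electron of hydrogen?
3.401 eV

The ionization energy is the energy needed to remove the electron completely (n → ∞).

For hydrogen, E_n = -13.6057 eV / n².

At n = 2: E_2 = -13.6057 / 2² = -3.401425 eV
At n = ∞: E_∞ = 0 eV

Ionization energy = E_∞ - E_2 = 0 - (-3.401425) = 3.401425 eV
Ionization energy ≈ 3.401 eV

This is also called the binding energy of the electron in state n = 2.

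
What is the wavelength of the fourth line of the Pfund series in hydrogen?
3295.200 nm

The lines of a series are numbered from the longest wavelength (smallest ΔE) outward; the fourth line is the transition from n = n_f + 4 to n_f.
The Pfund series has all transitions ending at n_f = 5.

For H, the fourth line (δ-line) is the jump from n = 9 to n = 5:
E_9 = -13.6057 / 9² = -0.167971605 eV
E_5 = -13.6057 / 5² = -0.544228000 eV
ΔE = E_9 - E_5 = 0.376256395 eV

λ = hc/E = 1239.84 eV·nm / 0.376256395 eV
λ = 3295.200 nm

This is the δ-line of the Pfund series in H.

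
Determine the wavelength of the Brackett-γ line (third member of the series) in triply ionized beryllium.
135.3091 nm

The lines of a series are numbered from the longest wavelength (smallest ΔE) outward; the third line is the transition from n = n_f + 3 to n_f.
The Brackett series has all transitions ending at n_f = 4.

For Be³⁺ (Z = 4), the third line (γ-line) is the jump from n = 7 to n = 4:
E_7 = -13.6057 × 4² / 7² = -4.44267755 eV
E_4 = -13.6057 × 4² / 4² = -13.60570000 eV
ΔE = E_7 - E_4 = 9.16302245 eV

λ = hc/E = 1239.84 eV·nm / 9.16302245 eV
λ = 135.3091 nm

This is the γ-line of the Brackett series in Be³⁺.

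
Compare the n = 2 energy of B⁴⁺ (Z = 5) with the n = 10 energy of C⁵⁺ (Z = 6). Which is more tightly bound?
B⁴⁺ at n = 2 (E = -85.035625 eV)

Using E_n = -13.6057 Z² / n² eV:

B⁴⁺ (Z = 5) at n = 2:
E = -13.6057 × 5² / 2² = -13.6057 × 25 / 4 = -85.035625000 eV

C⁵⁺ (Z = 6) at n = 10:
E = -13.6057 × 6² / 10² = -13.6057 × 36 / 100 = -4.898052000 eV

Since -85.035625000 eV < -4.898052000 eV,
B⁴⁺ at n = 2 is more tightly bound (requires more energy to ionize).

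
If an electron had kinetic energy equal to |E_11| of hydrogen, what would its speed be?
1.99e+05 m/s (or 0.066% of c)

The binding energy at n = 11 for hydrogen is:
E_11 = -13.6057/11² = -0.112444 eV
|E_11| = 0.112444 eV

Convert to Joules:
KE = 0.112444 eV × (1.602177 × 10⁻¹⁹ J/eV) = 1.8016e-20 J

Using KE = ½mv²:
v = √(2·KE/m_e)
v = √(2 × 1.8016e-20 J / 9.10938 × 10⁻³¹ kg)
v = 1.99e+05 m/s

This is approximately 0.066% the speed of light.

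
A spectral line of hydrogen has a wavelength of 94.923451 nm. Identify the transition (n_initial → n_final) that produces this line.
n = 5 → n = 1

First, find the photon energy from the wavelength (hc = 1239.84 eV·nm):
E = hc/λ = 1239.84 eV·nm / 94.923451 nm = 13.061472 eV

The energy levels of hydrogen satisfy E_n = -13.6057 / n² eV, so an emission n_i → n_f releases
ΔE = 13.6057 × (1/n_f² − 1/n_i²) eV.

Setting ΔE equal to the photon energy:
1/n_f² − 1/n_i² = 13.061472 / 13.6057 = 0.96000000

Since 1/n_i² must be positive, we need 1/n_f² > 0.96000000, i.e. n_f ≤ 1. For each allowed n_f, solve n_i = (1/n_f² − 0.96000000)^(−1/2) and check whether it is a whole number:
  n_f = 1: 1/n_i² = 1.00000000 − 0.96000000 = 0.04000000 → n_i = 5.000  → integer, n_i = 5 ✓

Only n_f = 1 gives an integer upper level, n_i = 5.

The transition is from n = 5 to n = 1 (emission).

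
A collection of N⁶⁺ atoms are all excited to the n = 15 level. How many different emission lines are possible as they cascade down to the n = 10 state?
15

The electron can occupy levels n = 10, 11, ..., 15 during de-excitation — that is m = 15 - 10 + 1 = 6 distinct levels.

The number of distinct spectral lines equals the number of ways to choose 2 of these m levels (each pair gives one possible emission transition):

Number of lines = m(m-1)/2 = 6×5/2 = 15

These correspond to all possible transitions between the 6 levels:
15 → 14, 15 → 13, 15 → 12, 15 → 11, 15 → 10, 14 → 13, 14 → 12, 14 → 11...

Each transition produces a photon with a unique energy (and thus wavelength). This count does not depend on Z.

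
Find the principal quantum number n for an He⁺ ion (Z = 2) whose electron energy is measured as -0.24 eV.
n = 15

The exact energy levels follow E_n = -13.6057 Z² / n² eV with Z = 2.

The measured value (-0.24 eV) is reported to only 2 significant figures, so we must test candidate n values and see which one matches to that precision.

Candidate energies:
  n = 13:  E = -13.6057 × 2² / 13² = -0.322028 eV
  n = 14:  E = -13.6057 × 2² / 14² = -0.277667 eV
  n = 15:  E = -13.6057 × 2² / 15² = -0.241879 eV  ← matches
  n = 16:  E = -13.6057 × 2² / 16² = -0.212589 eV
  n = 17:  E = -13.6057 × 2² / 17² = -0.188314 eV

Checking against the measurement of -0.24 eV (2 sig figs), only n = 15 agrees:
E_15 = -0.241879 eV, which rounds to -0.24 eV ✓

Therefore n = 15.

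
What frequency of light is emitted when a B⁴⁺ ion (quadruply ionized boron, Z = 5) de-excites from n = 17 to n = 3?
8.8539e+15 Hz

First, find the transition energy:
E_17 = -13.6057 × 5² / 17² = -1.176964 eV
E_3 = -13.6057 × 5² / 3² = -37.793611 eV
|ΔE| = |E_3 - E_17| = 36.616647 eV

Convert to Joules: E = 36.616647 eV × (1.602177 × 10⁻¹⁹ J/eV) = 5.866635e-18 J

Using E = hf:
f = E/h = 5.866635e-18 J / (6.62607 × 10⁻³⁴ J·s)
f = 8.8539e+15 Hz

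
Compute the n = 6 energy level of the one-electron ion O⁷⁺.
-24.19 eV

For hydrogen-like ions, the energy levels scale with Z²:
E_n = -13.6057 Z² / n² eV

For O⁷⁺ (Z = 8) at n = 6:
E_6 = -13.6057 × 8² / 6²
E_6 = -13.6057 × 64 / 36
E_6 = -870.7648 / 36
E_6 = -24.19 eV

The energy is 64 times more negative than hydrogen at the same n due to the stronger nuclear charge.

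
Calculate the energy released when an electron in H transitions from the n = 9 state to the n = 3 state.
1.344 eV

The energy levels are E_n = -13.6057 eV / n².

Energy at n = 9: E_9 = -13.6057 / 9² = -0.167972 eV
Energy at n = 3: E_3 = -13.6057 / 3² = -1.511744 eV

For emission (electron falling to lower state), the photon energy is:
E_photon = E_9 - E_3 = |-0.167972 - (-1.511744)|
E_photon = 1.344 eV

This energy is carried away by the emitted photon.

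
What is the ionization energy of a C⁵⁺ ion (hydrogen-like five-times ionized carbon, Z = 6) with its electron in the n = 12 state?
3.40 eV

The ionization energy is the energy needed to remove the electron completely (n → ∞).

For a hydrogen-like ion with Z = 6, E_n = -13.6057 Z² / n² eV.

At n = 12: E_12 = -13.6057 × 6² / 12² = -3.40143 eV
At n = ∞: E_∞ = 0 eV

Ionization energy = E_∞ - E_12 = 0 - (-3.40143) = 3.40143 eV
Ionization energy ≈ 3.40 eV

This is also called the binding energy of the electron in state n = 12.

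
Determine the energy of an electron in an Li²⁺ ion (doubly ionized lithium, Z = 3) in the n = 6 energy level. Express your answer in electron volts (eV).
-3.4014 eV

The energy levels of a hydrogen-like atom are given by:
E_n = -13.6057 Z² / n² eV  (with Z = 3 for Li²⁺)

For n = 6:
E_6 = -13.6057 × 3² / 6²
E_6 = -13.6057 × 9 / 36
E_6 = -3.4014 eV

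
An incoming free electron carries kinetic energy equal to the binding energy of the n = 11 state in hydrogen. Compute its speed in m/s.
1.989e+05 m/s (or 0.0663% of c)

The binding energy at n = 11 for hydrogen is:
E_11 = -13.6057/11² = -0.1124438 eV
|E_11| = 0.1124438 eV

Convert to Joules:
KE = 0.1124438 eV × (1.602177 × 10⁻¹⁹ J/eV) = 1.80155e-20 J

Using KE = ½mv²:
v = √(2·KE/m_e)
v = √(2 × 1.80155e-20 J / 9.10938 × 10⁻³¹ kg)
v = 1.989e+05 m/s

This is approximately 0.0663% the speed of light.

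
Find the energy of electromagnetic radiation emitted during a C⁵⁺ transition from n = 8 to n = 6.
5.952 eV

The energy levels are E_n = -13.6057 Z² eV / n².

Energy at n = 8: E_8 = -13.6057 × 6² / 8² = -7.653206 eV
Energy at n = 6: E_6 = -13.6057 × 6² / 6² = -13.605700 eV

For emission (electron falling to lower state), the photon energy is:
E_photon = E_8 - E_6 = |-7.653206 - (-13.605700)|
E_photon = 5.952 eV

This energy is carried away by the emitted photon.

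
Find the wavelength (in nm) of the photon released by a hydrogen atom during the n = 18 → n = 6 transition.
3690.624 nm

First, find the transition energy using E_n = -13.6057 / n² eV:
E_18 = -13.6057 / 18² = -0.041992901 eV
E_6 = -13.6057 / 6² = -0.377936111 eV

Photon energy: |ΔE| = |E_6 - E_18| = 0.335943210 eV

Convert to wavelength using E = hc/λ with hc = 1239.84 eV·nm:
λ = hc/E = 1239.84 eV·nm / 0.335943210 eV
λ = 3690.624 nm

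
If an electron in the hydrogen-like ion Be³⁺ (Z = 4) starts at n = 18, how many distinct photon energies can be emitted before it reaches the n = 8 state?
55

The electron can occupy levels n = 8, 9, ..., 18 during de-excitation — that is m = 18 - 8 + 1 = 11 distinct levels.

The number of distinct spectral lines equals the number of ways to choose 2 of these m levels (each pair gives one possible emission transition):

Number of lines = m(m-1)/2 = 11×10/2 = 55

These correspond to all possible transitions between the 11 levels:
18 → 17, 18 → 16, 18 → 15, 18 → 14, 18 → 13, 18 → 12, 18 → 11, 18 → 10...

Each transition produces a photon with a unique energy (and thus wavelength). This count does not depend on Z.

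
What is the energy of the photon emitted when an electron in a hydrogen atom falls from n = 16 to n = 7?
0.2245 eV

The energy levels are E_n = -13.6057 eV / n².

Energy at n = 16: E_16 = -13.6057 / 16² = -0.0531473 eV
Energy at n = 7: E_7 = -13.6057 / 7² = -0.2776673 eV

For emission (electron falling to lower state), the photon energy is:
E_photon = E_16 - E_7 = |-0.0531473 - (-0.2776673)|
E_photon = 0.2245 eV

This energy is carried away by the emitted photon.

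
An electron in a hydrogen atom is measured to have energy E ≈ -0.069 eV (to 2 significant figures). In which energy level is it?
n = 14

The exact energy levels follow E_n = -13.6057 eV / n².

The measured value (-0.069 eV) is reported to only 2 significant figures, so we must test candidate n values and see which one matches to that precision.

Candidate energies:
  n = 12:  E = -13.6057/12² = -0.09448 eV
  n = 13:  E = -13.6057/13² = -0.08051 eV
  n = 14:  E = -13.6057/14² = -0.06942 eV  ← matches
  n = 15:  E = -13.6057/15² = -0.06047 eV
  n = 16:  E = -13.6057/16² = -0.05315 eV

Checking against the measurement of -0.069 eV (2 sig figs), only n = 14 agrees:
E_14 = -0.06942 eV, which rounds to -0.069 eV ✓

Therefore n = 14.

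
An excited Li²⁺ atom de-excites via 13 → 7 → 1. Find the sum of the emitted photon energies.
121.73 eV

The energy levels of Li²⁺ are E_n = -13.6057 × 3² / n² eV.

First transition (13 → 7):
ΔE₁ = |E_7 - E_13|
ΔE₁ = |-2.49900612 - (-0.72456391)| = 1.77444 eV

Second transition (7 → 1):
ΔE₂ = |E_1 - E_7|
ΔE₂ = |-122.45130000 - (-2.49900612)| = 119.95229 eV

Total energy released:
E_total = ΔE₁ + ΔE₂ = 1.77444 + 119.95229 = 121.73 eV

Note: This equals the direct transition 13 → 1: 121.73 eV ✓
Energy is conserved regardless of the path taken.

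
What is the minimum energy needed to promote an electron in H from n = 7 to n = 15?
0.2172 eV

The energy levels of a hydrogen-like atom are E_n = -13.6057 eV / n².

Energy at n = 7: E_7 = -13.6057 / 7² = -0.2776673 eV
Energy at n = 15: E_15 = -13.6057 / 15² = -0.0604698 eV

The excitation energy is the difference:
ΔE = E_15 - E_7
ΔE = -0.0604698 - (-0.2776673)
ΔE = 0.2172 eV

Since this is positive, energy must be absorbed (photon absorption).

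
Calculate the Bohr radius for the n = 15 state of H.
11.9065 nm (or 119.0648 Å)

The Bohr radius formula is:
r_n = n² a₀ / Z

where a₀ = 0.0529177 nm is the Bohr radius.

For H (Z = 1) at n = 15:
r_15 = 15² × 0.0529177 nm / 1
r_15 = 225 × 0.0529177 nm / 1
r_15 = 11.90648 nm / 1
r_15 = 11.9065 nm

The electron orbits at approximately 11.9065 nm from the nucleus.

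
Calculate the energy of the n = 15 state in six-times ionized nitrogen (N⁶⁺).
-2.963019 eV

For hydrogen-like ions, the energy levels scale with Z²:
E_n = -13.6057 Z² / n² eV

For N⁶⁺ (Z = 7) at n = 15:
E_15 = -13.6057 × 7² / 15²
E_15 = -13.6057 × 49 / 225
E_15 = -666.6793 / 225
E_15 = -2.963019 eV

The energy is 49 times more negative than hydrogen at the same n due to the stronger nuclear charge.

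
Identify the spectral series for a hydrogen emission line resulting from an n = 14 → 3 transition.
Paschen series

The spectral series in hydrogen are named based on the final (lower) energy level:
- Lyman series: n_final = 1 (ultraviolet)
- Balmer series: n_final = 2 (visible/near-UV)
- Paschen series: n_final = 3 (infrared)
- Brackett series: n_final = 4 (infrared)
- Pfund series: n_final = 5 (far infrared)

Since this transition ends at n = 3, it belongs to the Paschen series.

For reference, this 14 → 3 line has photon energy
ΔE = 13.6057 eV × (1/3² - 1/14²) = 1.4423276 eV,
corresponding to wavelength λ = hc/ΔE = 1239.84 eV·nm / 1.4423276 eV = 859.611 nm in the infrared region.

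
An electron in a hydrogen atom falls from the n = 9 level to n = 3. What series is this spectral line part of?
Paschen series

The spectral series in hydrogen are named based on the final (lower) energy level:
- Lyman series: n_final = 1 (ultraviolet)
- Balmer series: n_final = 2 (visible/near-UV)
- Paschen series: n_final = 3 (infrared)
- Brackett series: n_final = 4 (infrared)
- Pfund series: n_final = 5 (far infrared)

Since this transition ends at n = 3, it belongs to the Paschen series.

For reference, this 9 → 3 line has photon energy
ΔE = 13.6057 eV × (1/3² - 1/9²) = 1.343773 eV,
corresponding to wavelength λ = hc/ΔE = 1239.84 eV·nm / 1.343773 eV = 922.66 nm in the infrared region.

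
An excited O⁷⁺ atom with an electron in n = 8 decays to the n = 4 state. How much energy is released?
40.817 eV

The energy levels are E_n = -13.6057 Z² eV / n².

Energy at n = 8: E_8 = -13.6057 × 8² / 8² = -13.605700 eV
Energy at n = 4: E_4 = -13.6057 × 8² / 4² = -54.422800 eV

For emission (electron falling to lower state), the photon energy is:
E_photon = E_8 - E_4 = |-13.605700 - (-54.422800)|
E_photon = 40.817 eV

This energy is carried away by the emitted photon.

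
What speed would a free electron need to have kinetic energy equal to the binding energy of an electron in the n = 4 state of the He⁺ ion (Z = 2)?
1.094e+06 m/s (or 0.36487% of c)

The binding energy at n = 4 for He⁺ is:
E_4 = -13.6057 × 2²/4² = -3.4014250 eV
|E_4| = 3.4014250 eV

Convert to Joules:
KE = 3.4014250 eV × (1.602177 × 10⁻¹⁹ J/eV) = 5.44968e-19 J

Using KE = ½mv²:
v = √(2·KE/m_e)
v = √(2 × 5.44968e-19 J / 9.10938 × 10⁻³¹ kg)
v = 1.094e+06 m/s

This is approximately 0.36487% the speed of light.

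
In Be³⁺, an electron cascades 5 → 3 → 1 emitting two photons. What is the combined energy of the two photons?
208.98355 eV

The energy levels of Be³⁺ are E_n = -13.6057 × 4² / n² eV.

First transition (5 → 3):
ΔE₁ = |E_3 - E_5|
ΔE₁ = |-24.18791111111 - (-8.70764800000)| = 15.48026311 eV

Second transition (3 → 1):
ΔE₂ = |E_1 - E_3|
ΔE₂ = |-217.69120000000 - (-24.18791111111)| = 193.50328889 eV

Total energy released:
E_total = ΔE₁ + ΔE₂ = 15.48026311 + 193.50328889 = 208.98355 eV

Note: This equals the direct transition 5 → 1: 208.98355 eV ✓
Energy is conserved regardless of the path taken.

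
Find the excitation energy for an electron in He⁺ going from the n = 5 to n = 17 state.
1.989 eV

The energy levels of a hydrogen-like atom are E_n = -13.6057 Z² eV / n².

Energy at n = 5: E_5 = -13.6057 × 2² / 5² = -2.176912 eV
Energy at n = 17: E_17 = -13.6057 × 2² / 17² = -0.188314 eV

The excitation energy is the difference:
ΔE = E_17 - E_5
ΔE = -0.188314 - (-2.176912)
ΔE = 1.989 eV

Since this is positive, energy must be absorbed (photon absorption).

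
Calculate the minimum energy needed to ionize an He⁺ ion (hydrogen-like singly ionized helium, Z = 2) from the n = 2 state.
13.61 eV

The ionization energy is the energy needed to remove the electron completely (n → ∞).

For a hydrogen-like ion with Z = 2, E_n = -13.6057 Z² / n² eV.

At n = 2: E_2 = -13.6057 × 2² / 2² = -13.60570 eV
At n = ∞: E_∞ = 0 eV

Ionization energy = E_∞ - E_2 = 0 - (-13.60570) = 13.60570 eV
Ionization energy ≈ 13.61 eV

This is also called the binding energy of the electron in state n = 2.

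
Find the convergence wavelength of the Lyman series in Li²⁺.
10.1252 nm

The series limit corresponds to the transition from n = ∞ to n = 1.
This is the highest energy (shortest wavelength) transition in the Lyman series.

E_∞ = 0 eV
E_1 = -13.6057 × 3² / 1² = -122.451300 eV

Energy at series limit:
ΔE = E_∞ - E_1 = 0 - (-122.451300) = 122.451300 eV
λ = hc/E = 1239.84 eV·nm / 122.451300 eV = 10.1252 nm

This energy equals the ionization energy from the n = 1 state of Li²⁺.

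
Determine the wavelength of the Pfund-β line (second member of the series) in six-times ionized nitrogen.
94.92 nm

The lines of a series are numbered from the longest wavelength (smallest ΔE) outward; the second line is the transition from n = n_f + 2 to n_f.
The Pfund series has all transitions ending at n_f = 5.

For N⁶⁺ (Z = 7), the second line (β-line) is the jump from n = 7 to n = 5:
E_7 = -13.6057 × 7² / 7² = -13.6057 eV
E_5 = -13.6057 × 7² / 5² = -26.6672 eV
ΔE = E_7 - E_5 = 13.0615 eV

λ = hc/E = 1239.84 eV·nm / 13.0615 eV
λ = 94.92 nm

This is the β-line of the Pfund series in N⁶⁺.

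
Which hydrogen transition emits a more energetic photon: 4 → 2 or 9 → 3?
4 → 2

Calculate the energy for each transition:

Transition 4 → 2:
ΔE₁ = |E_2 - E_4| = |-13.6057/2² - (-13.6057/4²)|
ΔE₁ = |-3.401425000 - (-0.850356250)| = 2.551069 eV

Transition 9 → 3:
ΔE₂ = |E_3 - E_9| = |-13.6057/3² - (-13.6057/9²)|
ΔE₂ = |-1.511744444 - (-0.167971605)| = 1.343773 eV

Since 2.551069 eV > 1.343773 eV, the transition 4 → 2 emits the more energetic photon.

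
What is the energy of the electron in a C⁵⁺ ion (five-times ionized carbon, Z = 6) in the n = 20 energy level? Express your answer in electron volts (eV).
-1.224513 eV

The energy levels of a hydrogen-like atom are given by:
E_n = -13.6057 Z² / n² eV  (with Z = 6 for C⁵⁺)

For n = 20:
E_20 = -13.6057 × 6² / 20²
E_20 = -13.6057 × 36 / 400
E_20 = -1.224513 eV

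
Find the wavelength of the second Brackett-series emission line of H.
2624.444 nm

The lines of a series are numbered from the longest wavelength (smallest ΔE) outward; the second line is the transition from n = n_f + 2 to n_f.
The Brackett series has all transitions ending at n_f = 4.

For H, the second line (β-line) is the jump from n = 6 to n = 4:
E_6 = -13.6057 / 6² = -0.377936111 eV
E_4 = -13.6057 / 4² = -0.850356250 eV
ΔE = E_6 - E_4 = 0.472420139 eV

λ = hc/E = 1239.84 eV·nm / 0.472420139 eV
λ = 2624.444 nm

This is the β-line of the Brackett series in H.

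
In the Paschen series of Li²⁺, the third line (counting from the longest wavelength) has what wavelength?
121.50 nm

The lines of a series are numbered from the longest wavelength (smallest ΔE) outward; the third line is the transition from n = n_f + 3 to n_f.
The Paschen series has all transitions ending at n_f = 3.

For Li²⁺ (Z = 3), the third line (γ-line) is the jump from n = 6 to n = 3:
E_6 = -13.6057 × 3² / 6² = -3.40143 eV
E_3 = -13.6057 × 3² / 3² = -13.60570 eV
ΔE = E_6 - E_3 = 10.20427 eV

λ = hc/E = 1239.84 eV·nm / 10.20427 eV
λ = 121.50 nm

This is the γ-line of the Paschen series in Li²⁺.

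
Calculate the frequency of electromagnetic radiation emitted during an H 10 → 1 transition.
3.2569e+15 Hz

First, find the transition energy:
E_10 = -13.6057 / 10² = -0.136057 eV
E_1 = -13.6057 / 1² = -13.605700 eV
|ΔE| = |E_1 - E_10| = 13.469643 eV

Convert to Joules: E = 13.469643 eV × (1.602177 × 10⁻¹⁹ J/eV) = 2.158075e-18 J

Using E = hf:
f = E/h = 2.158075e-18 J / (6.62607 × 10⁻³⁴ J·s)
f = 3.2569e+15 Hz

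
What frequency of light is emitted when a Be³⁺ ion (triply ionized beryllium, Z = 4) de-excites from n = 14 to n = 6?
1.194e+15 Hz

First, find the transition energy:
E_14 = -13.6057 × 4² / 14² = -1.110669 eV
E_6 = -13.6057 × 4² / 6² = -6.046978 eV
|ΔE| = |E_6 - E_14| = 4.936309 eV

Convert to Joules: E = 4.936309 eV × (1.602177 × 10⁻¹⁹ J/eV) = 7.90884e-19 J

Using E = hf:
f = E/h = 7.90884e-19 J / (6.62607 × 10⁻³⁴ J·s)
f = 1.194e+15 Hz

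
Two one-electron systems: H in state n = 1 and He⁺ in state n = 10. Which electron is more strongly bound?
H at n = 1 (E = -13.606 eV)

Using E_n = -13.6057 Z² / n² eV:

H (Z = 1) at n = 1:
E = -13.6057 × 1² / 1² = -13.6057 × 1 / 1 = -13.605700 eV

He⁺ (Z = 2) at n = 10:
E = -13.6057 × 2² / 10² = -13.6057 × 4 / 100 = -0.544228 eV

Since -13.605700 eV < -0.544228 eV,
H at n = 1 is more tightly bound (requires more energy to ionize).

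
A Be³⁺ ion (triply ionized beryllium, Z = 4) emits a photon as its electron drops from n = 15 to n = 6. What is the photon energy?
5.079461 eV

The energy levels are E_n = -13.6057 Z² eV / n².

Energy at n = 15: E_15 = -13.6057 × 4² / 15² = -0.967516444 eV
Energy at n = 6: E_6 = -13.6057 × 4² / 6² = -6.046977778 eV

For emission (electron falling to lower state), the photon energy is:
E_photon = E_15 - E_6 = |-0.967516444 - (-6.046977778)|
E_photon = 5.079461 eV

This energy is carried away by the emitted photon.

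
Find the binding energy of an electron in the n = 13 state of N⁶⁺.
3.94 eV

The ionization energy is the energy needed to remove the electron completely (n → ∞).

For a hydrogen-like ion with Z = 7, E_n = -13.6057 Z² / n² eV.

At n = 13: E_13 = -13.6057 × 7² / 13² = -3.94485 eV
At n = ∞: E_∞ = 0 eV

Ionization energy = E_∞ - E_13 = 0 - (-3.94485) = 3.94485 eV
Ionization energy ≈ 3.94 eV

This is also called the binding energy of the electron in state n = 13.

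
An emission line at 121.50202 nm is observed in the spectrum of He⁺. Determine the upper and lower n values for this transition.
n = 4 → n = 2

First, find the photon energy from the wavelength (hc = 1239.84 eV·nm):
E = hc/λ = 1239.84 eV·nm / 121.50202 nm = 10.204275 eV

The energy levels of He⁺ satisfy E_n = -13.6057 × 2² / n² eV, so an emission n_i → n_f releases
ΔE = 13.6057 × 2² × (1/n_f² − 1/n_i²) eV.

Setting ΔE equal to the photon energy:
1/n_f² − 1/n_i² = 10.204275 / (13.6057 × 2²) = 0.18750000

Since 1/n_i² must be positive, we need 1/n_f² > 0.18750000, i.e. n_f ≤ 2. For each allowed n_f, solve n_i = (1/n_f² − 0.18750000)^(−1/2) and check whether it is a whole number:
  n_f = 1: 1/n_i² = 1.00000000 − 0.18750000 = 0.81250000 → n_i = 1.109  (not an integer) ✗
  n_f = 2: 1/n_i² = 0.25000000 − 0.18750000 = 0.06250000 → n_i = 4.000  → integer, n_i = 4 ✓

Only n_f = 2 gives an integer upper level, n_i = 4.

The transition is from n = 4 to n = 2 (emission).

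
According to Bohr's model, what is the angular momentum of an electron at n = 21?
2.21e-33 J·s (or 21ℏ)

In the Bohr model, angular momentum is quantized:
L = nℏ

where ℏ = h/(2π) = 1.0546e-34 J·s

For n = 21:
L = 21 × 1.0546e-34 J·s
L = 2.21e-33 J·s

This can also be written as L = 21ℏ.
The angular momentum is an integer multiple of the reduced Planck constant.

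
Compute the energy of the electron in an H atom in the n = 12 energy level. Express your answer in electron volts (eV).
-0.09448 eV

The energy levels of a hydrogen-like atom are given by:
E_n = -13.6057 eV / n²

For n = 12:
E_12 = -13.6057 eV / 12²
E_12 = -13.6057 eV / 144
E_12 = -0.09448 eV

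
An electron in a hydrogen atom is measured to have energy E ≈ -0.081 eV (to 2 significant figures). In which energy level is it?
n = 13

The exact energy levels follow E_n = -13.6057 eV / n².

The measured value (-0.081 eV) is reported to only 2 significant figures, so we must test candidate n values and see which one matches to that precision.

Candidate energies:
  n = 11:  E = -13.6057/11² = -0.11244 eV
  n = 12:  E = -13.6057/12² = -0.09448 eV
  n = 13:  E = -13.6057/13² = -0.08051 eV  ← matches
  n = 14:  E = -13.6057/14² = -0.06942 eV
  n = 15:  E = -13.6057/15² = -0.06047 eV

Checking against the measurement of -0.081 eV (2 sig figs), only n = 13 agrees:
E_13 = -0.08051 eV, which rounds to -0.081 eV ✓

Therefore n = 13.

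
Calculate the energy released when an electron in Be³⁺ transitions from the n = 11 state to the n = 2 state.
52.623699 eV

The energy levels are E_n = -13.6057 Z² eV / n².

Energy at n = 11: E_11 = -13.6057 × 4² / 11² = -1.799100826 eV
Energy at n = 2: E_2 = -13.6057 × 4² / 2² = -54.422800000 eV

For emission (electron falling to lower state), the photon energy is:
E_photon = E_11 - E_2 = |-1.799100826 - (-54.422800000)|
E_photon = 52.623699 eV

This energy is carried away by the emitted photon.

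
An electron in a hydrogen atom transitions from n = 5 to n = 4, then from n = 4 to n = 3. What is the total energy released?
0.967516 eV

The energy levels of hydrogen are E_n = -13.6057 / n² eV.

First transition (5 → 4):
ΔE₁ = |E_4 - E_5|
ΔE₁ = |-0.850356250000 - (-0.544228000000)| = 0.306128250 eV

Second transition (4 → 3):
ΔE₂ = |E_3 - E_4|
ΔE₂ = |-1.511744444444 - (-0.850356250000)| = 0.661388194 eV

Total energy released:
E_total = ΔE₁ + ΔE₂ = 0.306128250 + 0.661388194 = 0.967516 eV

Note: This equals the direct transition 5 → 3: 0.967516 eV ✓
Energy is conserved regardless of the path taken.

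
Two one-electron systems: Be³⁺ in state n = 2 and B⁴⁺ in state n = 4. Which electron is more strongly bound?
Be³⁺ at n = 2 (E = -54.42280 eV)

Using E_n = -13.6057 Z² / n² eV:

Be³⁺ (Z = 4) at n = 2:
E = -13.6057 × 4² / 2² = -13.6057 × 16 / 4 = -54.42280000 eV

B⁴⁺ (Z = 5) at n = 4:
E = -13.6057 × 5² / 4² = -13.6057 × 25 / 16 = -21.25890625 eV

Since -54.42280000 eV < -21.25890625 eV,
Be³⁺ at n = 2 is more tightly bound (requires more energy to ionize).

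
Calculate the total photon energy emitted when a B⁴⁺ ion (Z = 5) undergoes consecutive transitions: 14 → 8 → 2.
83.300204 eV

The energy levels of B⁴⁺ are E_n = -13.6057 × 5² / n² eV.

First transition (14 → 8):
ΔE₁ = |E_8 - E_14|
ΔE₁ = |-5.314726562500 - (-1.735420918367)| = 3.579305644 eV

Second transition (8 → 2):
ΔE₂ = |E_2 - E_8|
ΔE₂ = |-85.035625000000 - (-5.314726562500)| = 79.720898438 eV

Total energy released:
E_total = ΔE₁ + ΔE₂ = 3.579305644 + 79.720898438 = 83.300204 eV

Note: This equals the direct transition 14 → 2: 83.300204 eV ✓
Energy is conserved regardless of the path taken.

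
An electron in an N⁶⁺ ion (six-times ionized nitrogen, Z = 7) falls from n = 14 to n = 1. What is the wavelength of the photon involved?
1.869 nm

First, find the transition energy using E_n = -13.6057 Z² / n² eV:
E_14 = -13.6057 × 7² / 14² = -3.40143 eV
E_1 = -13.6057 × 7² / 1² = -666.67930 eV

Photon energy: |ΔE| = |E_1 - E_14| = 663.27787 eV

Convert to wavelength using E = hc/λ with hc = 1239.84 eV·nm:
λ = hc/E = 1239.84 eV·nm / 663.27787 eV
λ = 1.869 nm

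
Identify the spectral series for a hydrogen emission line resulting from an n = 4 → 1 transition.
Lyman series

The spectral series in hydrogen are named based on the final (lower) energy level:
- Lyman series: n_final = 1 (ultraviolet)
- Balmer series: n_final = 2 (visible/near-UV)
- Paschen series: n_final = 3 (infrared)
- Brackett series: n_final = 4 (infrared)
- Pfund series: n_final = 5 (far infrared)

Since this transition ends at n = 1, it belongs to the Lyman series.

For reference, this 4 → 1 line has photon energy
ΔE = 13.6057 eV × (1/1² - 1/4²) = 12.75534375 eV,
corresponding to wavelength λ = hc/ΔE = 1239.84 eV·nm / 12.75534375 eV = 97.201614 nm in the ultraviolet region.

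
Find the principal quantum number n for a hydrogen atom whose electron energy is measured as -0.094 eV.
n = 12

The exact energy levels follow E_n = -13.6057 eV / n².

The measured value (-0.094 eV) is reported to only 2 significant figures, so we must test candidate n values and see which one matches to that precision.

Candidate energies:
  n = 10:  E = -13.6057/10² = -0.136057 eV
  n = 11:  E = -13.6057/11² = -0.112444 eV
  n = 12:  E = -13.6057/12² = -0.094484 eV  ← matches
  n = 13:  E = -13.6057/13² = -0.080507 eV
  n = 14:  E = -13.6057/14² = -0.069417 eV

Checking against the measurement of -0.094 eV (2 sig figs), only n = 12 agrees:
E_12 = -0.094484 eV, which rounds to -0.094 eV ✓

Therefore n = 12.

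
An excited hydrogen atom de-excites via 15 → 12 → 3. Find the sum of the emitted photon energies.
1.45 eV

The energy levels of hydrogen are E_n = -13.6057 / n² eV.

First transition (15 → 12):
ΔE₁ = |E_12 - E_15|
ΔE₁ = |-0.09448403 - (-0.06046978)| = 0.03401 eV

Second transition (12 → 3):
ΔE₂ = |E_3 - E_12|
ΔE₂ = |-1.51174444 - (-0.09448403)| = 1.41726 eV

Total energy released:
E_total = ΔE₁ + ΔE₂ = 0.03401 + 1.41726 = 1.45 eV

Note: This equals the direct transition 15 → 3: 1.45 eV ✓
Energy is conserved regardless of the path taken.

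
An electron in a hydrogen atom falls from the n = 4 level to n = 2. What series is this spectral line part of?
Balmer series

The spectral series in hydrogen are named based on the final (lower) energy level:
- Lyman series: n_final = 1 (ultraviolet)
- Balmer series: n_final = 2 (visible/near-UV)
- Paschen series: n_final = 3 (infrared)
- Brackett series: n_final = 4 (infrared)
- Pfund series: n_final = 5 (far infrared)

Since this transition ends at n = 2, it belongs to the Balmer series.

For reference, this 4 → 2 line has photon energy
ΔE = 13.6057 eV × (1/2² - 1/4²) = 2.551068750 eV,
corresponding to wavelength λ = hc/ΔE = 1239.84 eV·nm / 2.551068750 eV = 486.00807 nm in the visible/near-UV region.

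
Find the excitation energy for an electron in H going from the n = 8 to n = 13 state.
0.132 eV

The energy levels of a hydrogen-like atom are E_n = -13.6057 eV / n².

Energy at n = 8: E_8 = -13.6057 / 8² = -0.212589 eV
Energy at n = 13: E_13 = -13.6057 / 13² = -0.080507 eV

The excitation energy is the difference:
ΔE = E_13 - E_8
ΔE = -0.080507 - (-0.212589)
ΔE = 0.132 eV

Since this is positive, energy must be absorbed (photon absorption).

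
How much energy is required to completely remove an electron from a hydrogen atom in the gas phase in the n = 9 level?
0.168 eV

The ionization energy is the energy needed to remove the electron completely (n → ∞).

For hydrogen, E_n = -13.6057 eV / n².

At n = 9: E_9 = -13.6057 / 9² = -0.167972 eV
At n = ∞: E_∞ = 0 eV

Ionization energy = E_∞ - E_9 = 0 - (-0.167972) = 0.167972 eV
Ionization energy ≈ 0.168 eV

This is also called the binding energy of the electron in state n = 9.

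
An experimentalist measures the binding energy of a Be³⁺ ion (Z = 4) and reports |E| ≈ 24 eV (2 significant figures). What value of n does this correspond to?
n = 3

The exact energy levels follow E_n = -13.6057 Z² / n² eV with Z = 4.

The measured value (-24 eV) is reported to only 2 significant figures, so we must test candidate n values and see which one matches to that precision.

Candidate energies:
  n = 1:  E = -13.6057 × 4² / 1² = -217.69120 eV
  n = 2:  E = -13.6057 × 4² / 2² = -54.42280 eV
  n = 3:  E = -13.6057 × 4² / 3² = -24.18791 eV  ← matches
  n = 4:  E = -13.6057 × 4² / 4² = -13.60570 eV
  n = 5:  E = -13.6057 × 4² / 5² = -8.70765 eV

Checking against the measurement of -24 eV (2 sig figs), only n = 3 agrees:
E_3 = -24.18791 eV, which rounds to -24 eV ✓

Therefore n = 3.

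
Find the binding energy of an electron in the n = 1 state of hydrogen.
13.605700 eV

The ionization energy is the energy needed to remove the electron completely (n → ∞).

For hydrogen, E_n = -13.6057 eV / n².

At n = 1: E_1 = -13.6057 / 1² = -13.605700000 eV
At n = ∞: E_∞ = 0 eV

Ionization energy = E_∞ - E_1 = 0 - (-13.605700000) = 13.605700000 eV
Ionization energy ≈ 13.605700 eV

This is also called the binding energy of the electron in state n = 1.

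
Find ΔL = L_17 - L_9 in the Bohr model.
8.44e-34 J·s (or 8ℏ)

In the Bohr model, L_n = nℏ where ℏ = 1.0546e-34 J·s.

L_17 = 17ℏ = 1.7928e-33 J·s
L_9 = 9ℏ = 9.4914e-34 J·s

ΔL = L_17 - L_9 = (17 - 9)ℏ = 8ℏ
ΔL = 8 × 1.0546e-34 J·s = 8.44e-34 J·s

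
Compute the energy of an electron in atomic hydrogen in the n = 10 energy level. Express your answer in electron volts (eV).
-0.1361 eV

The energy levels of a hydrogen-like atom are given by:
E_n = -13.6057 eV / n²

For n = 10:
E_10 = -13.6057 eV / 10²
E_10 = -13.6057 eV / 100
E_10 = -0.1361 eV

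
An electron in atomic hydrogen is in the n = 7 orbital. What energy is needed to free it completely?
0.277667 eV

The ionization energy is the energy needed to remove the electron completely (n → ∞).

For hydrogen, E_n = -13.6057 eV / n².

At n = 7: E_7 = -13.6057 / 7² = -0.277667347 eV
At n = ∞: E_∞ = 0 eV

Ionization energy = E_∞ - E_7 = 0 - (-0.277667347) = 0.277667347 eV
Ionization energy ≈ 0.277667 eV

This is also called the binding energy of the electron in state n = 7.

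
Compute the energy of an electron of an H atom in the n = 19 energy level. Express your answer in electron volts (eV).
-0.04 eV

The energy levels of a hydrogen-like atom are given by:
E_n = -13.6057 eV / n²

For n = 19:
E_19 = -13.6057 eV / 19²
E_19 = -13.6057 eV / 361
E_19 = -0.04 eV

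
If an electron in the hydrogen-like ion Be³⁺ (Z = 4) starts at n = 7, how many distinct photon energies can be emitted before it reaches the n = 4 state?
6

The electron can occupy levels n = 4, 5, ..., 7 during de-excitation — that is m = 7 - 4 + 1 = 4 distinct levels.

The number of distinct spectral lines equals the number of ways to choose 2 of these m levels (each pair gives one possible emission transition):

Number of lines = m(m-1)/2 = 4×3/2 = 6

These correspond to all possible transitions between the 4 levels:
7 → 6, 7 → 5, 7 → 4, 6 → 5, 6 → 4, 5 → 4

Each transition produces a photon with a unique energy (and thus wavelength). This count does not depend on Z.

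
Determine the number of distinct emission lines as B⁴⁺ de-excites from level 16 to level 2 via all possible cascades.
105

The electron can occupy levels n = 2, 3, ..., 16 during de-excitation — that is m = 16 - 2 + 1 = 15 distinct levels.

The number of distinct spectral lines equals the number of ways to choose 2 of these m levels (each pair gives one possible emission transition):

Number of lines = m(m-1)/2 = 15×14/2 = 105

These correspond to all possible transitions between the 15 levels:
16 → 15, 16 → 14, 16 → 13, 16 → 12, 16 → 11, 16 → 10, 16 → 9, 16 → 8...

Each transition produces a photon with a unique energy (and thus wavelength). This count does not depend on Z.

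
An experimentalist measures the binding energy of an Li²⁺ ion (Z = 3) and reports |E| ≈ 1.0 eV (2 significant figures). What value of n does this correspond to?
n = 11

The exact energy levels follow E_n = -13.6057 Z² / n² eV with Z = 3.

The measured value (-1.0 eV) is reported to only 2 significant figures, so we must test candidate n values and see which one matches to that precision.

Candidate energies:
  n = 9:  E = -13.6057 × 3² / 9² = -1.511744 eV
  n = 10:  E = -13.6057 × 3² / 10² = -1.224513 eV
  n = 11:  E = -13.6057 × 3² / 11² = -1.011994 eV  ← matches
  n = 12:  E = -13.6057 × 3² / 12² = -0.850356 eV
  n = 13:  E = -13.6057 × 3² / 13² = -0.724564 eV

Checking against the measurement of -1.0 eV (2 sig figs), only n = 11 agrees:
E_11 = -1.011994 eV, which rounds to -1.0 eV ✓

Therefore n = 11.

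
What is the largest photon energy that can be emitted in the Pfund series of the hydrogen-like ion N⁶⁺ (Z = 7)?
26.66717 eV

The series limit corresponds to the transition from n = ∞ to n = 5.
This is the highest energy (shortest wavelength) transition in the Pfund series.

E_∞ = 0 eV
E_5 = -13.6057 × 7² / 5² = -26.66717 eV

Energy at series limit:
ΔE = E_∞ - E_5 = 0 - (-26.66717) = 26.66717 eV

This energy equals the ionization energy from the n = 5 state of N⁶⁺.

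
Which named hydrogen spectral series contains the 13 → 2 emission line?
Balmer series

The spectral series in hydrogen are named based on the final (lower) energy level:
- Lyman series: n_final = 1 (ultraviolet)
- Balmer series: n_final = 2 (visible/near-UV)
- Paschen series: n_final = 3 (infrared)
- Brackett series: n_final = 4 (infrared)
- Pfund series: n_final = 5 (far infrared)

Since this transition ends at n = 2, it belongs to the Balmer series.

For reference, this 13 → 2 line has photon energy
ΔE = 13.6057 eV × (1/2² - 1/13²) = 3.320918 eV,
corresponding to wavelength λ = hc/ΔE = 1239.84 eV·nm / 3.320918 eV = 373.34 nm in the visible/near-UV region.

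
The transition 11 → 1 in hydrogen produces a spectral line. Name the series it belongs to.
Lyman series

The spectral series in hydrogen are named based on the final (lower) energy level:
- Lyman series: n_final = 1 (ultraviolet)
- Balmer series: n_final = 2 (visible/near-UV)
- Paschen series: n_final = 3 (infrared)
- Brackett series: n_final = 4 (infrared)
- Pfund series: n_final = 5 (far infrared)

Since this transition ends at n = 1, it belongs to the Lyman series.

For reference, this 11 → 1 line has photon energy
ΔE = 13.6057 eV × (1/1² - 1/11²) = 13.49325620 eV,
corresponding to wavelength λ = hc/ΔE = 1239.84 eV·nm / 13.49325620 eV = 91.885901 nm in the ultraviolet region.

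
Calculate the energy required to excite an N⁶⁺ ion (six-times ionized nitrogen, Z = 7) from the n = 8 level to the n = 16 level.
7.812648 eV

The energy levels of a hydrogen-like atom are E_n = -13.6057 Z² eV / n².

Energy at n = 8: E_8 = -13.6057 × 7² / 8² = -10.416864063 eV
Energy at n = 16: E_16 = -13.6057 × 7² / 16² = -2.604216016 eV

The excitation energy is the difference:
ΔE = E_16 - E_8
ΔE = -2.604216016 - (-10.416864063)
ΔE = 7.812648 eV

Since this is positive, energy must be absorbed (photon absorption).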